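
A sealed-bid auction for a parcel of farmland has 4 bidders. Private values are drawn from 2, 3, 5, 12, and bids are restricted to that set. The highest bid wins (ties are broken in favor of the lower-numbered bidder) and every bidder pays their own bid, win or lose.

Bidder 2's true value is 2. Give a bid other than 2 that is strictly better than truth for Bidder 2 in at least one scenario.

3

Suppose Bidder 1 bids 2, Bidder 3 bids 2 and Bidder 4 bids 2.
Bid 2: loses but pays 2, utility -2.
Bid 3: wins, pays 3, utility 2 - 3 = -1.
So bidding 3 beats truth here (-1 > -2).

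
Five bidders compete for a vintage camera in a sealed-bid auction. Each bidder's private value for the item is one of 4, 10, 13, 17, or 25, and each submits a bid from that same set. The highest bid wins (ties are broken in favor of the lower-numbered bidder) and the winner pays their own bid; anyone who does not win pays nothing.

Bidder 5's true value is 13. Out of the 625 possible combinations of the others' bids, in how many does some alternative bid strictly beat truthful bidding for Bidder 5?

1

Others bid (4, 4, 4, 4): truth gives 0; bid 10 gives 3 > 0. Violating.
Others bid (4, 4, 4, 10): truth gives 0; no alternative beats it.
Others bid (4, 4, 4, 13): truth gives 0; no alternative beats it.
(Checking all 625 profiles: 1 has a profitable deviation, 624 do not.)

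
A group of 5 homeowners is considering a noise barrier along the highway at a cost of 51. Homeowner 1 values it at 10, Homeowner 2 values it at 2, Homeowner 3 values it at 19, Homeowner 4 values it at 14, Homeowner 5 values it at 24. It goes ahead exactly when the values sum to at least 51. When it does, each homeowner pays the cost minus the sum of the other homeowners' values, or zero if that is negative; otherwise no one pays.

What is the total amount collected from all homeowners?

7

Total value 69 ≥ cost 51, so it is built.
Homeowner 1: others sum to 59; max(0, 51 - 59) = 0.
Homeowner 2: others sum to 67; max(0, 51 - 67) = 0.
Homeowner 3: others sum to 50; max(0, 51 - 50) = 1.
Homeowner 4: others sum to 55; max(0, 51 - 55) = 0.
Homeowner 5: others sum to 45; max(0, 51 - 45) = 6.
Total collected = 0 + 0 + 1 + 0 + 6 = 7.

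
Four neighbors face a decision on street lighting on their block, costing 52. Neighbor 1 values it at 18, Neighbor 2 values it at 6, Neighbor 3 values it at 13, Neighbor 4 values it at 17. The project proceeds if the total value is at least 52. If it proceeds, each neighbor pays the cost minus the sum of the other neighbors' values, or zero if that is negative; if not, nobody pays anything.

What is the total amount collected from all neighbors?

46

Total value 54 ≥ cost 52, so it is built.
Neighbor 1: others sum to 36; max(0, 52 - 36) = 16.
Neighbor 2: others sum to 48; max(0, 52 - 48) = 4.
Neighbor 3: others sum to 41; max(0, 52 - 41) = 11.
Neighbor 4: others sum to 37; max(0, 52 - 37) = 15.
Total collected = 16 + 4 + 11 + 15 = 46.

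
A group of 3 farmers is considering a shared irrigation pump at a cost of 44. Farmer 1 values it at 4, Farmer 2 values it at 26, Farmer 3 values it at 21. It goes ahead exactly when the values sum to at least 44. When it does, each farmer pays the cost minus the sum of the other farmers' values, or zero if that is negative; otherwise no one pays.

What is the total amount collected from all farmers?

Total value 51 ≥ cost 44, so it is built.
Farmer 1: others sum to 47; max(0, 44 - 47) = 0.
Farmer 2: others sum to 25; max(0, 44 - 25) = 19.
Farmer 3: others sum to 30; max(0, 44 - 30) = 14.
Total collected = 0 + 19 + 14 = 33.

33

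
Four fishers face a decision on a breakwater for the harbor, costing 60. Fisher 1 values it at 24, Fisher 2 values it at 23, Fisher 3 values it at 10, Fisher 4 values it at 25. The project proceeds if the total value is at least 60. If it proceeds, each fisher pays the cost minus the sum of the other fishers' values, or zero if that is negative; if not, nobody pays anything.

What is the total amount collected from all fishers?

Total value 82 ≥ cost 60, so it is built.
Fisher 1: others sum to 58; max(0, 60 - 58) = 2.
Fisher 2: others sum to 59; max(0, 60 - 59) = 1.
Fisher 3: others sum to 72; max(0, 60 - 72) = 0.
Fisher 4: others sum to 57; max(0, 60 - 57) = 3.
Total collected = 2 + 1 + 0 + 3 = 6.

6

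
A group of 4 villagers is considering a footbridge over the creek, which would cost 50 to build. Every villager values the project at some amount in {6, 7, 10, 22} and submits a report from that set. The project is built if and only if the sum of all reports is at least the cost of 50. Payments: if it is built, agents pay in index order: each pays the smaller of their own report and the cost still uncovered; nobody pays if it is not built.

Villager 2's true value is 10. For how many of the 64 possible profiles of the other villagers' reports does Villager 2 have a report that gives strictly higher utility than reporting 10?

Others report (6, 22, 22): truth gives 0; report 6 gives 4 > 0. Violating.
Others report (7, 22, 22): truth gives 0; report 6 gives 4 > 0. Violating.
Others report (10, 22, 22): truth gives 0; report 6 gives 4 > 0. Violating.
Others report (22, 6, 22): truth gives 0; report 6 gives 4 > 0. Violating.
Others report (6, 6, 6): truth gives 0; no alternative beats it.
Others report (6, 6, 7): truth gives 0; no alternative beats it.
(Checking all 64 profiles: 10 have a profitable deviation, 54 do not.)

10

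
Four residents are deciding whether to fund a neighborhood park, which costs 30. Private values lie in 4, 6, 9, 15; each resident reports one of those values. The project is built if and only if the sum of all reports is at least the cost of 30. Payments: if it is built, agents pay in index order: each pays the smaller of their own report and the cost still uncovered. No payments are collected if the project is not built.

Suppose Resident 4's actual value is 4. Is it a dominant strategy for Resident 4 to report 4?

Check each profile of the others' reports and compare truth against every alternative report.
Others report (6, 9, 9): truth gives 0, best alternative gives -2.
Others report (9, 6, 9): truth gives 0, best alternative gives -2.
Others report (9, 9, 6): truth gives 0, best alternative gives -2.
Others report (4, 6, 15): truth gives 0, best alternative gives -1.
Others report (4, 15, 6): truth gives 0, best alternative gives -1.
Others report (6, 4, 15): truth gives 0, best alternative gives -1.
(Remaining 58 profiles checked similarly; truth is weakly best in each.)
In every case the truthful report is at least as good as any alternative, so it is a dominant strategy.

Yes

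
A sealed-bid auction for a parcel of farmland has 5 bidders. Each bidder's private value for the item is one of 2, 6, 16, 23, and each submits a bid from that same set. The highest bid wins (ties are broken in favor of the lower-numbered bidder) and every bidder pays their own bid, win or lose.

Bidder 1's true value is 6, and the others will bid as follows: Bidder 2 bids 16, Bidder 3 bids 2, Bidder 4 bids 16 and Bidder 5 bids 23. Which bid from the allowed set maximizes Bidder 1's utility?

Bid 2: loses but pays 2, utility -2.
Bid 6: loses but pays 6, utility -6.
Bid 16: loses but pays 16, utility -16.
Bid 23: wins, pays 23, utility 6 - 23 = -17.
The best choice is 2 with utility -2.

2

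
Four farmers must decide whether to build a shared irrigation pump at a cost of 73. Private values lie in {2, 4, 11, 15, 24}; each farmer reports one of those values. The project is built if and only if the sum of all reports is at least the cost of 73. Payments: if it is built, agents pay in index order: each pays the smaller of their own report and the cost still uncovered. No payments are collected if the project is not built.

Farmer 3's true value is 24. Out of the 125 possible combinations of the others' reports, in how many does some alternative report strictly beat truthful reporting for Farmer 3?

Others report (11, 24, 24): truth gives 0; report 15 gives 9 > 0. Violating.
Others report (15, 24, 24): truth gives 0; report 11 gives 13 > 0. Violating.
Others report (24, 11, 24): truth gives 0; report 15 gives 9 > 0. Violating.
Others report (24, 15, 24): truth gives 0; report 11 gives 13 > 0. Violating.
Others report (2, 2, 2): truth gives 0; no alternative beats it.
Others report (2, 2, 4): truth gives 0; no alternative beats it.
(Checking all 125 profiles: 7 have a profitable deviation, 118 do not.)

7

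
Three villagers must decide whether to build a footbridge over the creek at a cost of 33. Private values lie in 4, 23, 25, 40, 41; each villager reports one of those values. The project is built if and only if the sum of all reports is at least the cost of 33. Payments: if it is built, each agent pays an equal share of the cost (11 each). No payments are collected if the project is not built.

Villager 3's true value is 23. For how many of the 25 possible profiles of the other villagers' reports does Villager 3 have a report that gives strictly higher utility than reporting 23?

1

Others report (4, 4): truth gives 0; report 25 gives 12 > 0. Violating.
Others report (4, 23): truth gives 12; no alternative beats it.
Others report (4, 25): truth gives 12; no alternative beats it.
(Checking all 25 profiles: 1 has a profitable deviation, 24 do not.)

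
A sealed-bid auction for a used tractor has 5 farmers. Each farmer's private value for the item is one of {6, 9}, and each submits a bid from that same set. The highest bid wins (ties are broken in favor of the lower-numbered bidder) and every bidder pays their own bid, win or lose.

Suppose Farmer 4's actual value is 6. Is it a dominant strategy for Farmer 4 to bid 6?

Consider the case where Farmer 1 bids 6, Farmer 2 bids 6, Farmer 3 bids 6 and Farmer 5 bids 6.
Truthful bid 6: loses but pays 6, utility -6.
Bid 9 instead: wins, pays 9, utility 6 - 9 = -3.
Since -3 > -6, bidding 9 is strictly better here, so truthful bidding is not dominant.

No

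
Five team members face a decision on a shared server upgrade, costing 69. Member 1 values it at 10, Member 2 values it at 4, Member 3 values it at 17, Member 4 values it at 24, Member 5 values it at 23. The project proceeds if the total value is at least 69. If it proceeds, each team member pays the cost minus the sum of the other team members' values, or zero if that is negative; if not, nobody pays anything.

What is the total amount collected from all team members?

Total value 78 ≥ cost 69, so it is built.
Member 1: others sum to 68; max(0, 69 - 68) = 1.
Member 2: others sum to 74; max(0, 69 - 74) = 0.
Member 3: others sum to 61; max(0, 69 - 61) = 8.
Member 4: others sum to 54; max(0, 69 - 54) = 15.
Member 5: others sum to 55; max(0, 69 - 55) = 14.
Total collected = 1 + 0 + 8 + 15 + 14 = 38.

38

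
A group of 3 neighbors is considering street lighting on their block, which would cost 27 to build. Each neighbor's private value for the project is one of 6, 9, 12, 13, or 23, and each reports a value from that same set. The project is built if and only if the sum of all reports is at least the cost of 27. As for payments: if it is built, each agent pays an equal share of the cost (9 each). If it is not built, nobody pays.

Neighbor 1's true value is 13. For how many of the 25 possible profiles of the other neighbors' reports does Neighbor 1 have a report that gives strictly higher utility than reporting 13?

1

Others report (6, 6): truth gives 0; report 23 gives 4 > 0. Violating.
Others report (6, 9): truth gives 4; no alternative beats it.
Others report (6, 12): truth gives 4; no alternative beats it.
(Checking all 25 profiles: 1 has a profitable deviation, 24 do not.)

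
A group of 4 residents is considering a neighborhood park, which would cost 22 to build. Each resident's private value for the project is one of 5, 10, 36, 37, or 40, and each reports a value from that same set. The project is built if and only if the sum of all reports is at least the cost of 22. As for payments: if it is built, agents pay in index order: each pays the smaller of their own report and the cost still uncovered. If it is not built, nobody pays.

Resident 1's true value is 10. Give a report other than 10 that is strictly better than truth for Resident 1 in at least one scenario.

Suppose Resident 2 reports 5, Resident 3 reports 5 and Resident 4 reports 10.
Report 10: project built, pays 10, utility 10 - 10 = 0.
Report 5: project built, pays 5, utility 10 - 5 = 5.
So reporting 5 beats truth here (5 > 0).

5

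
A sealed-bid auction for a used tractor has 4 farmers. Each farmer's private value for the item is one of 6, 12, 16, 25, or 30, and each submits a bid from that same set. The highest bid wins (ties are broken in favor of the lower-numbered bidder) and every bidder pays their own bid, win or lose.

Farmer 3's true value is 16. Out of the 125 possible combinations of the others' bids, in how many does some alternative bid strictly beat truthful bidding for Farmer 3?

Others bid (6, 6, 6): truth gives 0; bid 12 gives 4 > 0. Violating.
Others bid (6, 6, 12): truth gives 0; bid 12 gives 4 > 0. Violating.
Others bid (6, 6, 25): truth gives -16; bid 6 gives -6 > -16. Violating.
Others bid (6, 6, 30): truth gives -16; bid 6 gives -6 > -16. Violating.
Others bid (6, 6, 16): truth gives 0; no alternative beats it.
Others bid (6, 12, 6): truth gives 0; no alternative beats it.
(Checking all 125 profiles: 115 have a profitable deviation, 10 do not.)

115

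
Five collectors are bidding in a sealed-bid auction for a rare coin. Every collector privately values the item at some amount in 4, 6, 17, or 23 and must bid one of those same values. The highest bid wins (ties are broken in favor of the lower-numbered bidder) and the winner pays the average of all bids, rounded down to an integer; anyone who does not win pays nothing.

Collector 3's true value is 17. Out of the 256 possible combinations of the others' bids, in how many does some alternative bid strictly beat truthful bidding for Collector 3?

Others bid (4, 4, 4, 4): truth gives 11; bid 6 gives 13 > 11. Violating.
Others bid (4, 4, 4, 6): truth gives 10; bid 6 gives 13 > 10. Violating.
Others bid (4, 4, 4, 23): truth gives 0; bid 23 gives 6 > 0. Violating.
Others bid (4, 4, 6, 4): truth gives 10; bid 6 gives 13 > 10. Violating.
Others bid (4, 4, 4, 17): truth gives 8; no alternative beats it.
Others bid (4, 4, 6, 17): truth gives 8; no alternative beats it.
(Checking all 256 profiles: 98 have a profitable deviation, 158 do not.)

98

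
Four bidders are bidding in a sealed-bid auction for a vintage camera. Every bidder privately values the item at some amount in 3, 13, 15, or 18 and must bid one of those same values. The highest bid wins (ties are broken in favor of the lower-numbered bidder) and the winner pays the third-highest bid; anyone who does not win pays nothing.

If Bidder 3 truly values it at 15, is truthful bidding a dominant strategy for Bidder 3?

Consider the case where Bidder 1 bids 3, Bidder 2 bids 3 and Bidder 4 bids 18.
Truthful bid 15: loses, pays 0, utility 0.
Bid 18 instead: wins, pays 3, utility 15 - 3 = 12.
Since 12 > 0, bidding 18 is strictly better here, so truthful bidding is not dominant.

No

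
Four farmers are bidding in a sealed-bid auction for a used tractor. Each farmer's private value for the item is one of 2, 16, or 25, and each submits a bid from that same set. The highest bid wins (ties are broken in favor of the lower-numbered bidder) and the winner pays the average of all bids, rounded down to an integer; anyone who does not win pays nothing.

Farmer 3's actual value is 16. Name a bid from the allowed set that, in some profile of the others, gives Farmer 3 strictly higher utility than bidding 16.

25

Suppose Farmer 1 bids 2, Farmer 2 bids 2 and Farmer 4 bids 25.
Bid 16: loses, pays 0, utility 0.
Bid 25: wins, pays 13, utility 16 - 13 = 3.
So bidding 25 beats truth here (3 > 0).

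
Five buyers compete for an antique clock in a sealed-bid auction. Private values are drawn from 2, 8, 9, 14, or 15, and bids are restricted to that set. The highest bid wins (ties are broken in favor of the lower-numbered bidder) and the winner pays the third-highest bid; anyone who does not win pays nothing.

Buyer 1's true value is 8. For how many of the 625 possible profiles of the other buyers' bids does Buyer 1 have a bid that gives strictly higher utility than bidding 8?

12

Others bid (2, 2, 2, 9): truth gives 0; bid 9 gives 6 > 0. Violating.
Others bid (2, 2, 2, 14): truth gives 0; bid 14 gives 6 > 0. Violating.
Others bid (2, 2, 2, 15): truth gives 0; bid 15 gives 6 > 0. Violating.
Others bid (2, 2, 9, 2): truth gives 0; bid 9 gives 6 > 0. Violating.
Others bid (2, 2, 2, 2): truth gives 6; no alternative beats it.
Others bid (2, 2, 2, 8): truth gives 6; no alternative beats it.
(Checking all 625 profiles: 12 have a profitable deviation, 613 do not.)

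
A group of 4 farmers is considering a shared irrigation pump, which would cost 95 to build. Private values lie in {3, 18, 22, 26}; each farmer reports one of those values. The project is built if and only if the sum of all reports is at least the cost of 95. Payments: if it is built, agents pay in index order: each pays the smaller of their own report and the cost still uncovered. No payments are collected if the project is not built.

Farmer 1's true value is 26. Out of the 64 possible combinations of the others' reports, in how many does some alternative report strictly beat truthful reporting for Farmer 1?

Others report (22, 26, 26): truth gives 0; report 22 gives 4 > 0. Violating.
Others report (26, 22, 26): truth gives 0; report 22 gives 4 > 0. Violating.
Others report (26, 26, 22): truth gives 0; report 22 gives 4 > 0. Violating.
Others report (26, 26, 26): truth gives 0; report 18 gives 8 > 0. Violating.
Others report (3, 3, 3): truth gives 0; no alternative beats it.
Others report (3, 3, 18): truth gives 0; no alternative beats it.
(Checking all 64 profiles: 4 have a profitable deviation, 60 do not.)

4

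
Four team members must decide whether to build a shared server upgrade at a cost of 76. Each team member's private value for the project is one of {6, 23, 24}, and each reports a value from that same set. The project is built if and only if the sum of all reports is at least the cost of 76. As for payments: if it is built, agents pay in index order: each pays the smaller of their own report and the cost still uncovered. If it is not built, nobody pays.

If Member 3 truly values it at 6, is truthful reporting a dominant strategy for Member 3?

Check each profile of the others' reports and compare truth against every alternative report.
Others report (6, 23, 24): truth gives 0, best alternative gives -17.
Others report (6, 24, 23): truth gives 0, best alternative gives -17.
Others report (6, 24, 24): truth gives 0, best alternative gives -17.
Others report (23, 6, 24): truth gives 0, best alternative gives -17.
Others report (23, 23, 23): truth gives 0, best alternative gives -17.
Others report (23, 23, 24): truth gives 0, best alternative gives -17.
(Remaining 21 profiles checked similarly; truth is weakly best in each.)
In every case the truthful report is at least as good as any alternative, so it is a dominant strategy.

Yes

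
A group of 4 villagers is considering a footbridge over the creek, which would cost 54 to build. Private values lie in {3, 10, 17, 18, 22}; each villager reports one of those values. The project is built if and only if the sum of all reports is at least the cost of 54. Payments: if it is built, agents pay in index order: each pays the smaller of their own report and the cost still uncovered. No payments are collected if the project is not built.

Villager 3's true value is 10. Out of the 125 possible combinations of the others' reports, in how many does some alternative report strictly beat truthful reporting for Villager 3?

30

Others report (10, 22, 22): truth gives 0; report 3 gives 7 > 0. Violating.
Others report (17, 17, 17): truth gives 0; report 3 gives 7 > 0. Violating.
Others report (17, 17, 18): truth gives 0; report 3 gives 7 > 0. Violating.
Others report (17, 17, 22): truth gives 0; report 3 gives 7 > 0. Violating.
Others report (3, 3, 3): truth gives 0; no alternative beats it.
Others report (3, 3, 10): truth gives 0; no alternative beats it.
(Checking all 125 profiles: 30 have a profitable deviation, 95 do not.)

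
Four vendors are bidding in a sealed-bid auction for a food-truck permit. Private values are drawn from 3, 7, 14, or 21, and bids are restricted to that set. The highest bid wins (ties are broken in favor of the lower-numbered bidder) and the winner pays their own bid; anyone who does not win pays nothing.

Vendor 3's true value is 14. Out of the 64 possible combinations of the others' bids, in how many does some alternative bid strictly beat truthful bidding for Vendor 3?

2

Others bid (3, 3, 3): truth gives 0; bid 7 gives 7 > 0. Violating.
Others bid (3, 3, 7): truth gives 0; bid 7 gives 7 > 0. Violating.
Others bid (3, 3, 14): truth gives 0; no alternative beats it.
Others bid (3, 3, 21): truth gives 0; no alternative beats it.
(Checking all 64 profiles: 2 have a profitable deviation, 62 do not.)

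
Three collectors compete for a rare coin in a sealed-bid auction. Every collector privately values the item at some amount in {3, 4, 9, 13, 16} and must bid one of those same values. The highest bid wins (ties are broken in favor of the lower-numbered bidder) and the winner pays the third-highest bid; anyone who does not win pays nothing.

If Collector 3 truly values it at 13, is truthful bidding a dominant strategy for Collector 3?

Consider the case where Collector 1 bids 3 and Collector 2 bids 13.
Truthful bid 13: loses, pays 0, utility 0.
Bid 16 instead: wins, pays 3, utility 13 - 3 = 10.
Since 10 > 0, bidding 16 is strictly better here, so truthful bidding is not dominant.

No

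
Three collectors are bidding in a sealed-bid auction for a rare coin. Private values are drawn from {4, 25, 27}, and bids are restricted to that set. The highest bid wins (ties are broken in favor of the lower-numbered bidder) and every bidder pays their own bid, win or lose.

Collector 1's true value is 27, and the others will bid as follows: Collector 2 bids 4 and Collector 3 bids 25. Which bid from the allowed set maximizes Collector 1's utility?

25

Bid 4: loses but pays 4, utility -4.
Bid 25: wins, pays 25, utility 27 - 25 = 2.
Bid 27: wins, pays 27, utility 27 - 27 = 0.
The best choice is 25 with utility 2.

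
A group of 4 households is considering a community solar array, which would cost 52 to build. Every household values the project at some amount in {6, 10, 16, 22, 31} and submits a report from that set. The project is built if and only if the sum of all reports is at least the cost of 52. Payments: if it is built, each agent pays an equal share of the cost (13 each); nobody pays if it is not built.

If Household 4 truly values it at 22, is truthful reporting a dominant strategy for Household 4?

No

Consider the case where Household 1 reports 6, Household 2 reports 6 and Household 3 reports 10.
Truthful report 22: project not built, utility 0.
Report 31 instead: project built, pays 13, utility 22 - 13 = 9.
Since 9 > 0, reporting 31 is strictly better here, so truthful reporting is not dominant.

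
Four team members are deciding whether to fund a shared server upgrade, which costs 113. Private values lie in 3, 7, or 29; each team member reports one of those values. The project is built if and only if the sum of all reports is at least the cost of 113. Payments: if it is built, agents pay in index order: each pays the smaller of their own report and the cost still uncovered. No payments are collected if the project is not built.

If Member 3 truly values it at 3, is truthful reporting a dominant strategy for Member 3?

Check each profile of the others' reports and compare truth against every alternative report.
Others report (3, 3, 3): truth gives 0, best alternative gives 0.
Others report (3, 3, 7): truth gives 0, best alternative gives 0.
Others report (3, 3, 29): truth gives 0, best alternative gives 0.
Others report (3, 7, 3): truth gives 0, best alternative gives 0.
Others report (3, 7, 7): truth gives 0, best alternative gives 0.
Others report (3, 7, 29): truth gives 0, best alternative gives 0.
(Remaining 21 profiles checked similarly; truth is weakly best in each.)
In every case the truthful report is at least as good as any alternative, so it is a dominant strategy.

Yes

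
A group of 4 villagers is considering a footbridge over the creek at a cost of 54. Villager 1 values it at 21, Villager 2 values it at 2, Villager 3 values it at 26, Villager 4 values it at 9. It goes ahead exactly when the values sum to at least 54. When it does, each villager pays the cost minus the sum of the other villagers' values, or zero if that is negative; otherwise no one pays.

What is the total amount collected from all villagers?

Total value 58 ≥ cost 54, so it is built.
Villager 1: others sum to 37; max(0, 54 - 37) = 17.
Villager 2: others sum to 56; max(0, 54 - 56) = 0.
Villager 3: others sum to 32; max(0, 54 - 32) = 22.
Villager 4: others sum to 49; max(0, 54 - 49) = 5.
Total collected = 17 + 0 + 22 + 5 = 44.

44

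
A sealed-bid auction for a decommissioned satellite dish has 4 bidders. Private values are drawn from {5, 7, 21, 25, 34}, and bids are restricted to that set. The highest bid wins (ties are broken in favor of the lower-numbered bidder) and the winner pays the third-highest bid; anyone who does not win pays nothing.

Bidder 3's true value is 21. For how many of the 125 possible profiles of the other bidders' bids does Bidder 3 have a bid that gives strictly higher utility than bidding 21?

24

Others bid (5, 5, 25): truth gives 0; bid 25 gives 16 > 0. Violating.
Others bid (5, 5, 34): truth gives 0; bid 34 gives 16 > 0. Violating.
Others bid (5, 7, 25): truth gives 0; bid 25 gives 14 > 0. Violating.
Others bid (5, 7, 34): truth gives 0; bid 34 gives 14 > 0. Violating.
Others bid (5, 5, 5): truth gives 16; no alternative beats it.
Others bid (5, 5, 7): truth gives 16; no alternative beats it.
(Checking all 125 profiles: 24 have a profitable deviation, 101 do not.)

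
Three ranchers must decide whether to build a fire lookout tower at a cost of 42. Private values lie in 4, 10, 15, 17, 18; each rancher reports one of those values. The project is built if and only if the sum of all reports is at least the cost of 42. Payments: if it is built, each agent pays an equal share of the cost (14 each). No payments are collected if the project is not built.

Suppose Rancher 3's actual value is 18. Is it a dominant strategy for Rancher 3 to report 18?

Check each profile of the others' reports and compare truth against every alternative report.
Others report (10, 15): truth gives 4, best alternative gives 4.
Others report (10, 17): truth gives 4, best alternative gives 4.
Others report (10, 18): truth gives 4, best alternative gives 4.
Others report (15, 10): truth gives 4, best alternative gives 4.
Others report (15, 15): truth gives 4, best alternative gives 4.
Others report (15, 17): truth gives 4, best alternative gives 4.
(Remaining 19 profiles checked similarly; truth is weakly best in each.)
In every case the truthful report is at least as good as any alternative, so it is a dominant strategy.

Yes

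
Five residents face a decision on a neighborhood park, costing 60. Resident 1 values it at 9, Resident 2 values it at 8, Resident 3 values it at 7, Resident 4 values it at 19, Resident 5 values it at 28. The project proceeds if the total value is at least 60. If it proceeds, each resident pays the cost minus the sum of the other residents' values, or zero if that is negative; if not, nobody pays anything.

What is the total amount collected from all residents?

25

Total value 71 ≥ cost 60, so it is built.
Resident 1: others sum to 62; max(0, 60 - 62) = 0.
Resident 2: others sum to 63; max(0, 60 - 63) = 0.
Resident 3: others sum to 64; max(0, 60 - 64) = 0.
Resident 4: others sum to 52; max(0, 60 - 52) = 8.
Resident 5: others sum to 43; max(0, 60 - 43) = 17.
Total collected = 0 + 0 + 0 + 8 + 17 = 25.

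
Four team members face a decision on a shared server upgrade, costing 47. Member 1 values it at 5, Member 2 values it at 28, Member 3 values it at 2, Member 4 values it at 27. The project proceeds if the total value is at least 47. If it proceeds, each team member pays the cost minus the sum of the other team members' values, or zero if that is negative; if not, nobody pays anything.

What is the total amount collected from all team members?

Total value 62 ≥ cost 47, so it is built.
Member 1: others sum to 57; max(0, 47 - 57) = 0.
Member 2: others sum to 34; max(0, 47 - 34) = 13.
Member 3: others sum to 60; max(0, 47 - 60) = 0.
Member 4: others sum to 35; max(0, 47 - 35) = 12.
Total collected = 0 + 13 + 0 + 12 = 25.

25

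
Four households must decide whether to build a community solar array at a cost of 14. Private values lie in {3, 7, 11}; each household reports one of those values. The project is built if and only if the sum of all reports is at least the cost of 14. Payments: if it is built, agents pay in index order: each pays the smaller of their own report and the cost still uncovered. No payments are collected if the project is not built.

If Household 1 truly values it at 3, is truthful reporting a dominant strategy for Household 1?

Yes

Check each profile of the others' reports and compare truth against every alternative report.
Others report (3, 3, 3): truth gives 0, best alternative gives -4.
Others report (3, 3, 7): truth gives 0, best alternative gives -4.
Others report (3, 3, 11): truth gives 0, best alternative gives -4.
Others report (3, 7, 3): truth gives 0, best alternative gives -4.
Others report (3, 7, 7): truth gives 0, best alternative gives -4.
Others report (3, 7, 11): truth gives 0, best alternative gives -4.
(Remaining 21 profiles checked similarly; truth is weakly best in each.)
In every case the truthful report is at least as good as any alternative, so it is a dominant strategy.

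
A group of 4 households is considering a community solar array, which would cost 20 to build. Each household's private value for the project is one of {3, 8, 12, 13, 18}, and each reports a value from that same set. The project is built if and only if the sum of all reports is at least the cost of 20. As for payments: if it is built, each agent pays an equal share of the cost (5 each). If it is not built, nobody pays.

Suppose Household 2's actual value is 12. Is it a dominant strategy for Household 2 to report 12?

Check each profile of the others' reports and compare truth against every alternative report.
Others report (3, 3, 3): truth gives 7, best alternative gives 7.
Others report (3, 3, 8): truth gives 7, best alternative gives 7.
Others report (3, 3, 12): truth gives 7, best alternative gives 7.
Others report (3, 3, 13): truth gives 7, best alternative gives 7.
Others report (3, 3, 18): truth gives 7, best alternative gives 7.
Others report (3, 8, 3): truth gives 7, best alternative gives 7.
(Remaining 119 profiles checked similarly; truth is weakly best in each.)
In every case the truthful report is at least as good as any alternative, so it is a dominant strategy.

Yes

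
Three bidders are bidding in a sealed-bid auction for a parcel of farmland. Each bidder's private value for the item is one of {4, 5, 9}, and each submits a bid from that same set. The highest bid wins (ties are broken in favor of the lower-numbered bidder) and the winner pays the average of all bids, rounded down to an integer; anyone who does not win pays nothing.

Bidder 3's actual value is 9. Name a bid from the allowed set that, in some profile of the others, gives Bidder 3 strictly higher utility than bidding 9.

Suppose Bidder 1 bids 4 and Bidder 2 bids 4.
Bid 9: wins, pays 5, utility 9 - 5 = 4.
Bid 5: wins, pays 4, utility 9 - 4 = 5.
So bidding 5 beats truth here (5 > 4).

5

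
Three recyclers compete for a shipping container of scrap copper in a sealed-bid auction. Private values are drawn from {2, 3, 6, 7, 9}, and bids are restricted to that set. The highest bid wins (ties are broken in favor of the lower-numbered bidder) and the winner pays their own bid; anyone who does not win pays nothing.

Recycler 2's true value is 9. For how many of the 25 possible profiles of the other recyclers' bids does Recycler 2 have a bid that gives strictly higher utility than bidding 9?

Others bid (2, 2): truth gives 0; bid 3 gives 6 > 0. Violating.
Others bid (2, 3): truth gives 0; bid 3 gives 6 > 0. Violating.
Others bid (2, 6): truth gives 0; bid 6 gives 3 > 0. Violating.
Others bid (2, 7): truth gives 0; bid 7 gives 2 > 0. Violating.
Others bid (2, 9): truth gives 0; no alternative beats it.
Others bid (3, 9): truth gives 0; no alternative beats it.
(Checking all 25 profiles: 12 have a profitable deviation, 13 do not.)

12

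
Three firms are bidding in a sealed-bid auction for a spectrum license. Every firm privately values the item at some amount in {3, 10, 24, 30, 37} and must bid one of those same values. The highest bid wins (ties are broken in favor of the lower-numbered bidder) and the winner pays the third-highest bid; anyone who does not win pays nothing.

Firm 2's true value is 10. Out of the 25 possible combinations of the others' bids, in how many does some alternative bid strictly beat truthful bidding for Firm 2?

Others bid (3, 24): truth gives 0; bid 24 gives 7 > 0. Violating.
Others bid (3, 30): truth gives 0; bid 30 gives 7 > 0. Violating.
Others bid (3, 37): truth gives 0; bid 37 gives 7 > 0. Violating.
Others bid (10, 3): truth gives 0; bid 24 gives 7 > 0. Violating.
Others bid (3, 3): truth gives 7; no alternative beats it.
Others bid (3, 10): truth gives 7; no alternative beats it.
(Checking all 25 profiles: 6 have a profitable deviation, 19 do not.)

6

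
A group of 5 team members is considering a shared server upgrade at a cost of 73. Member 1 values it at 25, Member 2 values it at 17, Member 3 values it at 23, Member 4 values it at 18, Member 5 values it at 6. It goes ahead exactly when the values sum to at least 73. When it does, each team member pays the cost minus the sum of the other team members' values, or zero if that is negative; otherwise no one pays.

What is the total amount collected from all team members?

Total value 89 ≥ cost 73, so it is built.
Member 1: others sum to 64; max(0, 73 - 64) = 9.
Member 2: others sum to 72; max(0, 73 - 72) = 1.
Member 3: others sum to 66; max(0, 73 - 66) = 7.
Member 4: others sum to 71; max(0, 73 - 71) = 2.
Member 5: others sum to 83; max(0, 73 - 83) = 0.
Total collected = 9 + 1 + 7 + 2 + 0 = 19.

19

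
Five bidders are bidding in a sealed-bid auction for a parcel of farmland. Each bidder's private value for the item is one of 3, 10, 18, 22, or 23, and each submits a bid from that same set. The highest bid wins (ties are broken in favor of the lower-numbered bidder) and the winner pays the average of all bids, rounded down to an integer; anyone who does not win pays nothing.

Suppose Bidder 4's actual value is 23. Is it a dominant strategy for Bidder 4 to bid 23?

No

Consider the case where Bidder 1 bids 3, Bidder 2 bids 3, Bidder 3 bids 3 and Bidder 5 bids 3.
Truthful bid 23: wins, pays 7, utility 23 - 7 = 16.
Bid 10 instead: wins, pays 4, utility 23 - 4 = 19.
Since 19 > 16, bidding 10 is strictly better here, so truthful bidding is not dominant.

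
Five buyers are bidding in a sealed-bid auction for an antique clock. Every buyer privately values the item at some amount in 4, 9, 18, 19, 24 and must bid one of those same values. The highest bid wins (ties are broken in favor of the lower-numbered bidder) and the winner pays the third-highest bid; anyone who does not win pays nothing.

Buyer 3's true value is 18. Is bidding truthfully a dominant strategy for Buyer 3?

Consider the case where Buyer 1 bids 4, Buyer 2 bids 4, Buyer 4 bids 4 and Buyer 5 bids 19.
Truthful bid 18: loses, pays 0, utility 0.
Bid 19 instead: wins, pays 4, utility 18 - 4 = 14.
Since 14 > 0, bidding 19 is strictly better here, so truthful bidding is not dominant.

No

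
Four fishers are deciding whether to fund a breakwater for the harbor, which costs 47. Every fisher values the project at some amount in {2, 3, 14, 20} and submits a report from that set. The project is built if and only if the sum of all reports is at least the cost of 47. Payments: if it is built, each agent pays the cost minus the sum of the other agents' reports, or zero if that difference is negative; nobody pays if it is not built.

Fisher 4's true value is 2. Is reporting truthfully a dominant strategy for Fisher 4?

Check each profile of the others' reports and compare truth against every alternative report.
Others report (14, 14, 20): truth gives 2, best alternative gives 2.
Others report (14, 20, 14): truth gives 2, best alternative gives 2.
Others report (14, 20, 20): truth gives 2, best alternative gives 2.
Others report (20, 14, 14): truth gives 2, best alternative gives 2.
Others report (20, 14, 20): truth gives 2, best alternative gives 2.
Others report (20, 20, 14): truth gives 2, best alternative gives 2.
(Remaining 58 profiles checked similarly; truth is weakly best in each.)
In every case the truthful report is at least as good as any alternative, so it is a dominant strategy.

Yes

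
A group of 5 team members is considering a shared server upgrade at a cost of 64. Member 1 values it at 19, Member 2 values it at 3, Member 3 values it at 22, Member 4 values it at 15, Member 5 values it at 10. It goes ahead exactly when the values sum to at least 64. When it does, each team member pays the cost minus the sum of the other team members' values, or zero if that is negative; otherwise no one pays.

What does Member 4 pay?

10

Total value 69 ≥ cost 64, so the project is built.
The other team members' values sum to 54.
Cost minus that sum is 64 - 54 = 10.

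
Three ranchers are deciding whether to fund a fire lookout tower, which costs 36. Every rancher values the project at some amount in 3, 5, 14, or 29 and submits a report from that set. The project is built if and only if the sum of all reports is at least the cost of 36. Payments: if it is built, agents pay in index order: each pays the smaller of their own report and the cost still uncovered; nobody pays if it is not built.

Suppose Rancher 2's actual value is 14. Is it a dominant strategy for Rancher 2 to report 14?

Consider the case where Rancher 1 reports 3 and Rancher 3 reports 29.
Truthful report 14: project built, pays 14, utility 14 - 14 = 0.
Report 5 instead: project built, pays 5, utility 14 - 5 = 9.
Since 9 > 0, reporting 5 is strictly better here, so truthful reporting is not dominant.

No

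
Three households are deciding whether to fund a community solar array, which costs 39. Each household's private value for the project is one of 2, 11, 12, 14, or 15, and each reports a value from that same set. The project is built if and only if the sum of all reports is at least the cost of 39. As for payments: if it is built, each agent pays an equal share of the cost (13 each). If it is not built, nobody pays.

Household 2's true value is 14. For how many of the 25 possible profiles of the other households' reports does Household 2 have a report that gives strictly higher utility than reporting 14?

Others report (12, 12): truth gives 0; report 15 gives 1 > 0. Violating.
Others report (2, 2): truth gives 0; no alternative beats it.
Others report (2, 11): truth gives 0; no alternative beats it.
(Checking all 25 profiles: 1 has a profitable deviation, 24 do not.)

1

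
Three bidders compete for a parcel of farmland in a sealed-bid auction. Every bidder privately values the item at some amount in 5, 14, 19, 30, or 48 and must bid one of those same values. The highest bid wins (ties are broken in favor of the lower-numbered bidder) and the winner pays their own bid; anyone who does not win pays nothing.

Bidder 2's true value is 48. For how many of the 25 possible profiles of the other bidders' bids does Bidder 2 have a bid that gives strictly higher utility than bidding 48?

Others bid (5, 5): truth gives 0; bid 14 gives 34 > 0. Violating.
Others bid (5, 14): truth gives 0; bid 14 gives 34 > 0. Violating.
Others bid (5, 19): truth gives 0; bid 19 gives 29 > 0. Violating.
Others bid (5, 30): truth gives 0; bid 30 gives 18 > 0. Violating.
Others bid (5, 48): truth gives 0; no alternative beats it.
Others bid (14, 48): truth gives 0; no alternative beats it.
(Checking all 25 profiles: 12 have a profitable deviation, 13 do not.)

12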